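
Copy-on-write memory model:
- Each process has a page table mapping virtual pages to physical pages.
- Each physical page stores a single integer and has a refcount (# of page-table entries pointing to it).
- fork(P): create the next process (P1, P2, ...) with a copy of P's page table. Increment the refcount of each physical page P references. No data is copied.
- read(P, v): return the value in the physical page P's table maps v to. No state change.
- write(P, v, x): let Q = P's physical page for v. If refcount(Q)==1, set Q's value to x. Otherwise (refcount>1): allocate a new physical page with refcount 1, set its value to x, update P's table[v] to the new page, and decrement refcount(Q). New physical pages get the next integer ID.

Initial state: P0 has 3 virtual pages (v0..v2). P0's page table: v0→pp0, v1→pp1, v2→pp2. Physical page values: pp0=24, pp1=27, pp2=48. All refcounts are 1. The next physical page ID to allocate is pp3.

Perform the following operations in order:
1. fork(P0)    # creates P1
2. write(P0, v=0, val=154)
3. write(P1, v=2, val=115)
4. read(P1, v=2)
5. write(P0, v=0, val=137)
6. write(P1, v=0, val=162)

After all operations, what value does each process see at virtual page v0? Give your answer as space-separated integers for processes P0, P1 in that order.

Answer: 137 162

Derivation:
Op 1: fork(P0) -> P1. 3 ppages; refcounts: pp0:2 pp1:2 pp2:2
Op 2: write(P0, v0, 154). refcount(pp0)=2>1 -> COPY to pp3. 4 ppages; refcounts: pp0:1 pp1:2 pp2:2 pp3:1
Op 3: write(P1, v2, 115). refcount(pp2)=2>1 -> COPY to pp4. 5 ppages; refcounts: pp0:1 pp1:2 pp2:1 pp3:1 pp4:1
Op 4: read(P1, v2) -> 115. No state change.
Op 5: write(P0, v0, 137). refcount(pp3)=1 -> write in place. 5 ppages; refcounts: pp0:1 pp1:2 pp2:1 pp3:1 pp4:1
Op 6: write(P1, v0, 162). refcount(pp0)=1 -> write in place. 5 ppages; refcounts: pp0:1 pp1:2 pp2:1 pp3:1 pp4:1
P0: v0 -> pp3 = 137
P1: v0 -> pp0 = 162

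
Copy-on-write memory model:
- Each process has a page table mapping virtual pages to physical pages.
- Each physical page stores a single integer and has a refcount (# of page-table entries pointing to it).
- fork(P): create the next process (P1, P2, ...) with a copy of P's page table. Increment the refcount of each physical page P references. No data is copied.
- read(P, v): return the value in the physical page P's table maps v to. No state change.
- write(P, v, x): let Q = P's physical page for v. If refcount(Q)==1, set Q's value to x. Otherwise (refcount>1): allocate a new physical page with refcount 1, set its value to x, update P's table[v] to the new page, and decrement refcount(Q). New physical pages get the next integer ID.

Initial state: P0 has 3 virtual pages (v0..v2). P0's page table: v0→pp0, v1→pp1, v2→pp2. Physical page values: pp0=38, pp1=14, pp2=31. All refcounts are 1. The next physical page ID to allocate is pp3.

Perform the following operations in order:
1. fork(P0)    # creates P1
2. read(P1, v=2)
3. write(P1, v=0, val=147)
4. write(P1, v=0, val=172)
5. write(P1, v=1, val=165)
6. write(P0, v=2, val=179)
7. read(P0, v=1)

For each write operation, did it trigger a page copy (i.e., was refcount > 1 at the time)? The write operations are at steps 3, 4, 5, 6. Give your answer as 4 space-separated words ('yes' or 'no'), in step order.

Op 1: fork(P0) -> P1. 3 ppages; refcounts: pp0:2 pp1:2 pp2:2
Op 2: read(P1, v2) -> 31. No state change.
Op 3: write(P1, v0, 147). refcount(pp0)=2>1 -> COPY to pp3. 4 ppages; refcounts: pp0:1 pp1:2 pp2:2 pp3:1
Op 4: write(P1, v0, 172). refcount(pp3)=1 -> write in place. 4 ppages; refcounts: pp0:1 pp1:2 pp2:2 pp3:1
Op 5: write(P1, v1, 165). refcount(pp1)=2>1 -> COPY to pp4. 5 ppages; refcounts: pp0:1 pp1:1 pp2:2 pp3:1 pp4:1
Op 6: write(P0, v2, 179). refcount(pp2)=2>1 -> COPY to pp5. 6 ppages; refcounts: pp0:1 pp1:1 pp2:1 pp3:1 pp4:1 pp5:1
Op 7: read(P0, v1) -> 14. No state change.

yes no yes yes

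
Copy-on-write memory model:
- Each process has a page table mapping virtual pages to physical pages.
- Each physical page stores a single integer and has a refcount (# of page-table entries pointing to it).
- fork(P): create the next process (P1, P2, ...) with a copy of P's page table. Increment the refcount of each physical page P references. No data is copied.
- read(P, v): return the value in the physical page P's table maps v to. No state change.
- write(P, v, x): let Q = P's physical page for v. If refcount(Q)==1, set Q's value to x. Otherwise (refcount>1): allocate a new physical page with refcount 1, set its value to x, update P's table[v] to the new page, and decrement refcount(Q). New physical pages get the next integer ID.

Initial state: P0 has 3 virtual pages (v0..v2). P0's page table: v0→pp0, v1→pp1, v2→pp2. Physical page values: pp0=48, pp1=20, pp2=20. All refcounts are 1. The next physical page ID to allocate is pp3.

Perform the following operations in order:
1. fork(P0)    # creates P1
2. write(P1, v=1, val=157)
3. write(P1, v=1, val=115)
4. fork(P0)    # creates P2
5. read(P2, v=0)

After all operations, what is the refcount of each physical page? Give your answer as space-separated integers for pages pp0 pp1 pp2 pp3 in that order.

Answer: 3 2 3 1

Derivation:
Op 1: fork(P0) -> P1. 3 ppages; refcounts: pp0:2 pp1:2 pp2:2
Op 2: write(P1, v1, 157). refcount(pp1)=2>1 -> COPY to pp3. 4 ppages; refcounts: pp0:2 pp1:1 pp2:2 pp3:1
Op 3: write(P1, v1, 115). refcount(pp3)=1 -> write in place. 4 ppages; refcounts: pp0:2 pp1:1 pp2:2 pp3:1
Op 4: fork(P0) -> P2. 4 ppages; refcounts: pp0:3 pp1:2 pp2:3 pp3:1
Op 5: read(P2, v0) -> 48. No state change.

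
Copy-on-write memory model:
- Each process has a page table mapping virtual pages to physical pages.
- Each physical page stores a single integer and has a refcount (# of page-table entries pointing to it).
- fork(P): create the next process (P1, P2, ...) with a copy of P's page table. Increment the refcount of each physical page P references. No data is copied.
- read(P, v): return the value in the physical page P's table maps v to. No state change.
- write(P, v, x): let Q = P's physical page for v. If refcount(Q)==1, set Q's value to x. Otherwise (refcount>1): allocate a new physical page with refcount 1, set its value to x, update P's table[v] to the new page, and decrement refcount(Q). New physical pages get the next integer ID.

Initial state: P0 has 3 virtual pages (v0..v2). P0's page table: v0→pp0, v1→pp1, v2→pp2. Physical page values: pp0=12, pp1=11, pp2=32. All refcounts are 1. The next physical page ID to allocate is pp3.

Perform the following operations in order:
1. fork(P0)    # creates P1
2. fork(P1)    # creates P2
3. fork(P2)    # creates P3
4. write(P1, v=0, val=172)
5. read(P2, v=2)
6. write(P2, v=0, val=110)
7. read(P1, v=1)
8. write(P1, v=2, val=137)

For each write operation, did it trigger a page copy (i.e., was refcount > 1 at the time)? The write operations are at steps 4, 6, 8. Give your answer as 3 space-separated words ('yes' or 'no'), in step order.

Op 1: fork(P0) -> P1. 3 ppages; refcounts: pp0:2 pp1:2 pp2:2
Op 2: fork(P1) -> P2. 3 ppages; refcounts: pp0:3 pp1:3 pp2:3
Op 3: fork(P2) -> P3. 3 ppages; refcounts: pp0:4 pp1:4 pp2:4
Op 4: write(P1, v0, 172). refcount(pp0)=4>1 -> COPY to pp3. 4 ppages; refcounts: pp0:3 pp1:4 pp2:4 pp3:1
Op 5: read(P2, v2) -> 32. No state change.
Op 6: write(P2, v0, 110). refcount(pp0)=3>1 -> COPY to pp4. 5 ppages; refcounts: pp0:2 pp1:4 pp2:4 pp3:1 pp4:1
Op 7: read(P1, v1) -> 11. No state change.
Op 8: write(P1, v2, 137). refcount(pp2)=4>1 -> COPY to pp5. 6 ppages; refcounts: pp0:2 pp1:4 pp2:3 pp3:1 pp4:1 pp5:1

yes yes yes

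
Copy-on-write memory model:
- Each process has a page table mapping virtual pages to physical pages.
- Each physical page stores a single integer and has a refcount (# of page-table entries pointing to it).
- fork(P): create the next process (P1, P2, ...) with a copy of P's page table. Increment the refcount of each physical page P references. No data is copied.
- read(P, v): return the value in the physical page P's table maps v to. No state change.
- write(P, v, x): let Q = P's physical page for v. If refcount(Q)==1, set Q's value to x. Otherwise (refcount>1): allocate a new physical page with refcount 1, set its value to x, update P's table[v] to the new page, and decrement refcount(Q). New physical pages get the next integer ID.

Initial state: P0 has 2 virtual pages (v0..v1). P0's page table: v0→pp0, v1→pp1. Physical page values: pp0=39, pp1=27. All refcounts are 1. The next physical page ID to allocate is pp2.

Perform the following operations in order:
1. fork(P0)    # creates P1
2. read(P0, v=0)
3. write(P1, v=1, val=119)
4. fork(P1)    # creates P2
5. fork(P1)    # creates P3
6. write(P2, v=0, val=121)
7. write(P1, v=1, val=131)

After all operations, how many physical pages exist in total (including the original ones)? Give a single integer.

Answer: 5

Derivation:
Op 1: fork(P0) -> P1. 2 ppages; refcounts: pp0:2 pp1:2
Op 2: read(P0, v0) -> 39. No state change.
Op 3: write(P1, v1, 119). refcount(pp1)=2>1 -> COPY to pp2. 3 ppages; refcounts: pp0:2 pp1:1 pp2:1
Op 4: fork(P1) -> P2. 3 ppages; refcounts: pp0:3 pp1:1 pp2:2
Op 5: fork(P1) -> P3. 3 ppages; refcounts: pp0:4 pp1:1 pp2:3
Op 6: write(P2, v0, 121). refcount(pp0)=4>1 -> COPY to pp3. 4 ppages; refcounts: pp0:3 pp1:1 pp2:3 pp3:1
Op 7: write(P1, v1, 131). refcount(pp2)=3>1 -> COPY to pp4. 5 ppages; refcounts: pp0:3 pp1:1 pp2:2 pp3:1 pp4:1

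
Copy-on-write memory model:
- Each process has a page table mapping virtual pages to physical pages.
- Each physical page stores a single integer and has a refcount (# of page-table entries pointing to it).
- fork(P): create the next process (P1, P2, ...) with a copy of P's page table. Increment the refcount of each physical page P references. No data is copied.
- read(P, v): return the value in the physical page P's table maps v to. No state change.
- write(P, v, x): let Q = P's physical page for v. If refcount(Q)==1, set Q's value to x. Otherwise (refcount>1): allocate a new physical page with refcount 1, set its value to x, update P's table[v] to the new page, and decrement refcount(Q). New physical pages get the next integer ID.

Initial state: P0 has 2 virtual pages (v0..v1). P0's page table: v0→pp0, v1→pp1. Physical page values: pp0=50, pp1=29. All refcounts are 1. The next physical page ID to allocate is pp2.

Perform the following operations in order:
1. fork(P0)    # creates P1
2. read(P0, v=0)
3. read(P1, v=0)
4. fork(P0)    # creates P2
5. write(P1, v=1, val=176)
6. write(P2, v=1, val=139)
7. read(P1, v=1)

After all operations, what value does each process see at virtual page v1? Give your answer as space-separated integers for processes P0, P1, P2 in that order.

Answer: 29 176 139

Derivation:
Op 1: fork(P0) -> P1. 2 ppages; refcounts: pp0:2 pp1:2
Op 2: read(P0, v0) -> 50. No state change.
Op 3: read(P1, v0) -> 50. No state change.
Op 4: fork(P0) -> P2. 2 ppages; refcounts: pp0:3 pp1:3
Op 5: write(P1, v1, 176). refcount(pp1)=3>1 -> COPY to pp2. 3 ppages; refcounts: pp0:3 pp1:2 pp2:1
Op 6: write(P2, v1, 139). refcount(pp1)=2>1 -> COPY to pp3. 4 ppages; refcounts: pp0:3 pp1:1 pp2:1 pp3:1
Op 7: read(P1, v1) -> 176. No state change.
P0: v1 -> pp1 = 29
P1: v1 -> pp2 = 176
P2: v1 -> pp3 = 139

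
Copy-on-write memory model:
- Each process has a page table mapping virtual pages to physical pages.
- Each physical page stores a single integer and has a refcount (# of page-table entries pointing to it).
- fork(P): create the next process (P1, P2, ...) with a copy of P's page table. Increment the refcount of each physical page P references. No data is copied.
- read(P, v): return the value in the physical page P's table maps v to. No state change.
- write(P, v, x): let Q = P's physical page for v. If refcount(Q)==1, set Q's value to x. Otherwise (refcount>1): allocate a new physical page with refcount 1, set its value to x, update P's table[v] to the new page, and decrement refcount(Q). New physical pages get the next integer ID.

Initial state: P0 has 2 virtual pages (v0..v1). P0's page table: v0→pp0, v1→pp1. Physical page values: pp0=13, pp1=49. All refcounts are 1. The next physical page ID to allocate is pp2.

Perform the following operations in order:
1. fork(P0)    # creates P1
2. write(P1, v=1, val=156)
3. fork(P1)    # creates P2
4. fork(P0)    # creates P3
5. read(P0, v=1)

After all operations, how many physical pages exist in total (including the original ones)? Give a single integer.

Op 1: fork(P0) -> P1. 2 ppages; refcounts: pp0:2 pp1:2
Op 2: write(P1, v1, 156). refcount(pp1)=2>1 -> COPY to pp2. 3 ppages; refcounts: pp0:2 pp1:1 pp2:1
Op 3: fork(P1) -> P2. 3 ppages; refcounts: pp0:3 pp1:1 pp2:2
Op 4: fork(P0) -> P3. 3 ppages; refcounts: pp0:4 pp1:2 pp2:2
Op 5: read(P0, v1) -> 49. No state change.

Answer: 3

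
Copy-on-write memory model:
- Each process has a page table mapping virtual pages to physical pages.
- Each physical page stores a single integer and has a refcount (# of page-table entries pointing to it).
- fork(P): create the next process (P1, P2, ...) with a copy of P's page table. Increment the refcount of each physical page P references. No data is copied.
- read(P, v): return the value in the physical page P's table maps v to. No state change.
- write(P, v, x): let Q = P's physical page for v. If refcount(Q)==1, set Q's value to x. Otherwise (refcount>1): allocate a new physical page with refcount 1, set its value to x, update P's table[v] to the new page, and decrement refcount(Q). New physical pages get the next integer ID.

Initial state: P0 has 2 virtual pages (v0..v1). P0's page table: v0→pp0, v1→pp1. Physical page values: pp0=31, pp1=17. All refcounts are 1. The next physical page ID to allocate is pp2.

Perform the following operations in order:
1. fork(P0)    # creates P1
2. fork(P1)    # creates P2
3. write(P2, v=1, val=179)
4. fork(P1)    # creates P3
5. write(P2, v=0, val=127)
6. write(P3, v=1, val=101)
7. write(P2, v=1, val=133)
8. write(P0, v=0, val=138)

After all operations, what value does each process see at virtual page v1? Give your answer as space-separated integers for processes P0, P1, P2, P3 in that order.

Op 1: fork(P0) -> P1. 2 ppages; refcounts: pp0:2 pp1:2
Op 2: fork(P1) -> P2. 2 ppages; refcounts: pp0:3 pp1:3
Op 3: write(P2, v1, 179). refcount(pp1)=3>1 -> COPY to pp2. 3 ppages; refcounts: pp0:3 pp1:2 pp2:1
Op 4: fork(P1) -> P3. 3 ppages; refcounts: pp0:4 pp1:3 pp2:1
Op 5: write(P2, v0, 127). refcount(pp0)=4>1 -> COPY to pp3. 4 ppages; refcounts: pp0:3 pp1:3 pp2:1 pp3:1
Op 6: write(P3, v1, 101). refcount(pp1)=3>1 -> COPY to pp4. 5 ppages; refcounts: pp0:3 pp1:2 pp2:1 pp3:1 pp4:1
Op 7: write(P2, v1, 133). refcount(pp2)=1 -> write in place. 5 ppages; refcounts: pp0:3 pp1:2 pp2:1 pp3:1 pp4:1
Op 8: write(P0, v0, 138). refcount(pp0)=3>1 -> COPY to pp5. 6 ppages; refcounts: pp0:2 pp1:2 pp2:1 pp3:1 pp4:1 pp5:1
P0: v1 -> pp1 = 17
P1: v1 -> pp1 = 17
P2: v1 -> pp2 = 133
P3: v1 -> pp4 = 101

Answer: 17 17 133 101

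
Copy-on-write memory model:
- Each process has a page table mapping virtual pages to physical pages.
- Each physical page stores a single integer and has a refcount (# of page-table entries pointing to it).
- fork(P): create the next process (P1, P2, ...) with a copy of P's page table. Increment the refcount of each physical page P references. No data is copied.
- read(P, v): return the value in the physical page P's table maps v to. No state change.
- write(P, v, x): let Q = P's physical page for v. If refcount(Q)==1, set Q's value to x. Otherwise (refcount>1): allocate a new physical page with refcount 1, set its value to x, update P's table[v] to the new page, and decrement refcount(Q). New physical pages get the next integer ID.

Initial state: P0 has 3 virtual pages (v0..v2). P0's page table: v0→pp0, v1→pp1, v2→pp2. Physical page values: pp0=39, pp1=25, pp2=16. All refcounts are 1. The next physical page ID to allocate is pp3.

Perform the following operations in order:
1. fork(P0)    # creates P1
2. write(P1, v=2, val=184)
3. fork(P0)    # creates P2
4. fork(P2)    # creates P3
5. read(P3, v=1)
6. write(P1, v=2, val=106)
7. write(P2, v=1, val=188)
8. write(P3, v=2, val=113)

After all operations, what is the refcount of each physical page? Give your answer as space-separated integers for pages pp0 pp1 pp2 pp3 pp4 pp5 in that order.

Answer: 4 3 2 1 1 1

Derivation:
Op 1: fork(P0) -> P1. 3 ppages; refcounts: pp0:2 pp1:2 pp2:2
Op 2: write(P1, v2, 184). refcount(pp2)=2>1 -> COPY to pp3. 4 ppages; refcounts: pp0:2 pp1:2 pp2:1 pp3:1
Op 3: fork(P0) -> P2. 4 ppages; refcounts: pp0:3 pp1:3 pp2:2 pp3:1
Op 4: fork(P2) -> P3. 4 ppages; refcounts: pp0:4 pp1:4 pp2:3 pp3:1
Op 5: read(P3, v1) -> 25. No state change.
Op 6: write(P1, v2, 106). refcount(pp3)=1 -> write in place. 4 ppages; refcounts: pp0:4 pp1:4 pp2:3 pp3:1
Op 7: write(P2, v1, 188). refcount(pp1)=4>1 -> COPY to pp4. 5 ppages; refcounts: pp0:4 pp1:3 pp2:3 pp3:1 pp4:1
Op 8: write(P3, v2, 113). refcount(pp2)=3>1 -> COPY to pp5. 6 ppages; refcounts: pp0:4 pp1:3 pp2:2 pp3:1 pp4:1 pp5:1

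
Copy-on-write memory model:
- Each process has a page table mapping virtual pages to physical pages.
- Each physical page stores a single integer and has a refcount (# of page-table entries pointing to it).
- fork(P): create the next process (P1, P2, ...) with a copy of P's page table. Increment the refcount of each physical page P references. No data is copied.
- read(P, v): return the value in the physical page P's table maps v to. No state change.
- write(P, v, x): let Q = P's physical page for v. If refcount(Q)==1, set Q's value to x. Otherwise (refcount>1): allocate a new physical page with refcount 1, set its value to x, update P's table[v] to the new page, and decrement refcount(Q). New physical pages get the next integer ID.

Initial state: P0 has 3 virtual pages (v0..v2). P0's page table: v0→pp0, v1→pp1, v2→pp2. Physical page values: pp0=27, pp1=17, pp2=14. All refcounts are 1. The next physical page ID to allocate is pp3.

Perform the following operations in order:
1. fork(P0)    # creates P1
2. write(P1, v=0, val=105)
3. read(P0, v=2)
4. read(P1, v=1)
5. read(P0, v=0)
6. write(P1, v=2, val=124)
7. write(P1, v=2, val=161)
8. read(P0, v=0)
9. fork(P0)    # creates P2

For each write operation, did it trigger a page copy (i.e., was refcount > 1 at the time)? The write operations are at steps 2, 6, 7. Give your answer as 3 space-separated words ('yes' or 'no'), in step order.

Op 1: fork(P0) -> P1. 3 ppages; refcounts: pp0:2 pp1:2 pp2:2
Op 2: write(P1, v0, 105). refcount(pp0)=2>1 -> COPY to pp3. 4 ppages; refcounts: pp0:1 pp1:2 pp2:2 pp3:1
Op 3: read(P0, v2) -> 14. No state change.
Op 4: read(P1, v1) -> 17. No state change.
Op 5: read(P0, v0) -> 27. No state change.
Op 6: write(P1, v2, 124). refcount(pp2)=2>1 -> COPY to pp4. 5 ppages; refcounts: pp0:1 pp1:2 pp2:1 pp3:1 pp4:1
Op 7: write(P1, v2, 161). refcount(pp4)=1 -> write in place. 5 ppages; refcounts: pp0:1 pp1:2 pp2:1 pp3:1 pp4:1
Op 8: read(P0, v0) -> 27. No state change.
Op 9: fork(P0) -> P2. 5 ppages; refcounts: pp0:2 pp1:3 pp2:2 pp3:1 pp4:1

yes yes no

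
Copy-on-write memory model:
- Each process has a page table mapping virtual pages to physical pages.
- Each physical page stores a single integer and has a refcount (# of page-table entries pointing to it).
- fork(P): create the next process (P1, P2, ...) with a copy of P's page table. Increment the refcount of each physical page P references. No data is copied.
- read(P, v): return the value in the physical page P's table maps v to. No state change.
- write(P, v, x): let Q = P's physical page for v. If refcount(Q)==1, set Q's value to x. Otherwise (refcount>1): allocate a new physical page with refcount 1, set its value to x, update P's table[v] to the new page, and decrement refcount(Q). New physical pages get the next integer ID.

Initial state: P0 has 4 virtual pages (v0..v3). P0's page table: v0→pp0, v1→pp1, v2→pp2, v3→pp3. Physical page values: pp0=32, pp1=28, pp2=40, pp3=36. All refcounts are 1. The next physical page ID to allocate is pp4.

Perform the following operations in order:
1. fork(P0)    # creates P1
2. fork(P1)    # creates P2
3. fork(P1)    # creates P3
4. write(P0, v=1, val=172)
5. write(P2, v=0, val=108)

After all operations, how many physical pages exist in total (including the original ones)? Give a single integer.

Op 1: fork(P0) -> P1. 4 ppages; refcounts: pp0:2 pp1:2 pp2:2 pp3:2
Op 2: fork(P1) -> P2. 4 ppages; refcounts: pp0:3 pp1:3 pp2:3 pp3:3
Op 3: fork(P1) -> P3. 4 ppages; refcounts: pp0:4 pp1:4 pp2:4 pp3:4
Op 4: write(P0, v1, 172). refcount(pp1)=4>1 -> COPY to pp4. 5 ppages; refcounts: pp0:4 pp1:3 pp2:4 pp3:4 pp4:1
Op 5: write(P2, v0, 108). refcount(pp0)=4>1 -> COPY to pp5. 6 ppages; refcounts: pp0:3 pp1:3 pp2:4 pp3:4 pp4:1 pp5:1

Answer: 6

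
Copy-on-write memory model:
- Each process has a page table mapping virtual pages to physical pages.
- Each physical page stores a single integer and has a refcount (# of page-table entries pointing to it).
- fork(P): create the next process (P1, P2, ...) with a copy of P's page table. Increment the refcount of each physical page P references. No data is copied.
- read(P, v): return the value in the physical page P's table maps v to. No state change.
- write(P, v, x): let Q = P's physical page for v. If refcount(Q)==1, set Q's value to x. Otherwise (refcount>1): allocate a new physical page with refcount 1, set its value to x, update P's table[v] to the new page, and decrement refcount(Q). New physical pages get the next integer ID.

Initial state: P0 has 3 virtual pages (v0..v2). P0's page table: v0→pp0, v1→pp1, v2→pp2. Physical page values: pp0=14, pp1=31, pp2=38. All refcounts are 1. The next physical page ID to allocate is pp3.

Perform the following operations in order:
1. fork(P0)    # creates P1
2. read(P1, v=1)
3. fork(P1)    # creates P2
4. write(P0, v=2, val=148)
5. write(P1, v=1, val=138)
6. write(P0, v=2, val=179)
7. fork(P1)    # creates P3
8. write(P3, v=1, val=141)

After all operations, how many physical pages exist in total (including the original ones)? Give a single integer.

Op 1: fork(P0) -> P1. 3 ppages; refcounts: pp0:2 pp1:2 pp2:2
Op 2: read(P1, v1) -> 31. No state change.
Op 3: fork(P1) -> P2. 3 ppages; refcounts: pp0:3 pp1:3 pp2:3
Op 4: write(P0, v2, 148). refcount(pp2)=3>1 -> COPY to pp3. 4 ppages; refcounts: pp0:3 pp1:3 pp2:2 pp3:1
Op 5: write(P1, v1, 138). refcount(pp1)=3>1 -> COPY to pp4. 5 ppages; refcounts: pp0:3 pp1:2 pp2:2 pp3:1 pp4:1
Op 6: write(P0, v2, 179). refcount(pp3)=1 -> write in place. 5 ppages; refcounts: pp0:3 pp1:2 pp2:2 pp3:1 pp4:1
Op 7: fork(P1) -> P3. 5 ppages; refcounts: pp0:4 pp1:2 pp2:3 pp3:1 pp4:2
Op 8: write(P3, v1, 141). refcount(pp4)=2>1 -> COPY to pp5. 6 ppages; refcounts: pp0:4 pp1:2 pp2:3 pp3:1 pp4:1 pp5:1

Answer: 6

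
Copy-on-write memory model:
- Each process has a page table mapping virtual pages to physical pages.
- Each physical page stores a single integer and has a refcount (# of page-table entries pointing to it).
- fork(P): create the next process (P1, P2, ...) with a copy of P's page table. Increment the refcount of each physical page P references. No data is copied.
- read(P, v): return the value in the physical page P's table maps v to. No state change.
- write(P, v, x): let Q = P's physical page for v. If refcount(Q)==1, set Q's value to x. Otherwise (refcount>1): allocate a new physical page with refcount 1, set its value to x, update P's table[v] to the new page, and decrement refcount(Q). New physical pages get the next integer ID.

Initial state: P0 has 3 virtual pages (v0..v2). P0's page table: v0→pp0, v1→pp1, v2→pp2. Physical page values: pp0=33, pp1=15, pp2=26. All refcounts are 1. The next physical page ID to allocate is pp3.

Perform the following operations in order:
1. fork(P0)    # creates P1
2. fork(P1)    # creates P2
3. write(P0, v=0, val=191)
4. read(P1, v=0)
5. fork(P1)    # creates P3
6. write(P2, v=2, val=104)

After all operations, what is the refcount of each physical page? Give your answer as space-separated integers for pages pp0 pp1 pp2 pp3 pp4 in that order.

Answer: 3 4 3 1 1

Derivation:
Op 1: fork(P0) -> P1. 3 ppages; refcounts: pp0:2 pp1:2 pp2:2
Op 2: fork(P1) -> P2. 3 ppages; refcounts: pp0:3 pp1:3 pp2:3
Op 3: write(P0, v0, 191). refcount(pp0)=3>1 -> COPY to pp3. 4 ppages; refcounts: pp0:2 pp1:3 pp2:3 pp3:1
Op 4: read(P1, v0) -> 33. No state change.
Op 5: fork(P1) -> P3. 4 ppages; refcounts: pp0:3 pp1:4 pp2:4 pp3:1
Op 6: write(P2, v2, 104). refcount(pp2)=4>1 -> COPY to pp4. 5 ppages; refcounts: pp0:3 pp1:4 pp2:3 pp3:1 pp4:1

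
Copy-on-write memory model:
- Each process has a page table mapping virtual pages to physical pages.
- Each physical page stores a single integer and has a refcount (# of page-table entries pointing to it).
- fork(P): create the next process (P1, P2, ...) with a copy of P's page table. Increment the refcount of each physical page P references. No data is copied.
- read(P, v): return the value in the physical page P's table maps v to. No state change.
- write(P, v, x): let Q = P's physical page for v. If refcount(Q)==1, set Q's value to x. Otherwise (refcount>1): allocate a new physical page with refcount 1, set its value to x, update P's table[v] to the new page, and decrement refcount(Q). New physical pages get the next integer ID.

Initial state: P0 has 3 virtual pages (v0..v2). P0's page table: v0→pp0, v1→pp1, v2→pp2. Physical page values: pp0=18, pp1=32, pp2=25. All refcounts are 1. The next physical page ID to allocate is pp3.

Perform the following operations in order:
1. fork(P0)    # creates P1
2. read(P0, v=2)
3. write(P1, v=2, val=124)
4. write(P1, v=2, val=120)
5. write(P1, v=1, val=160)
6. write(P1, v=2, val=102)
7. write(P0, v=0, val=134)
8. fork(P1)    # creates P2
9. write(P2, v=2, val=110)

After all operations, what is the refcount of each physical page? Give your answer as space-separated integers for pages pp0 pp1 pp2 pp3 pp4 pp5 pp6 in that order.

Answer: 2 1 1 1 2 1 1

Derivation:
Op 1: fork(P0) -> P1. 3 ppages; refcounts: pp0:2 pp1:2 pp2:2
Op 2: read(P0, v2) -> 25. No state change.
Op 3: write(P1, v2, 124). refcount(pp2)=2>1 -> COPY to pp3. 4 ppages; refcounts: pp0:2 pp1:2 pp2:1 pp3:1
Op 4: write(P1, v2, 120). refcount(pp3)=1 -> write in place. 4 ppages; refcounts: pp0:2 pp1:2 pp2:1 pp3:1
Op 5: write(P1, v1, 160). refcount(pp1)=2>1 -> COPY to pp4. 5 ppages; refcounts: pp0:2 pp1:1 pp2:1 pp3:1 pp4:1
Op 6: write(P1, v2, 102). refcount(pp3)=1 -> write in place. 5 ppages; refcounts: pp0:2 pp1:1 pp2:1 pp3:1 pp4:1
Op 7: write(P0, v0, 134). refcount(pp0)=2>1 -> COPY to pp5. 6 ppages; refcounts: pp0:1 pp1:1 pp2:1 pp3:1 pp4:1 pp5:1
Op 8: fork(P1) -> P2. 6 ppages; refcounts: pp0:2 pp1:1 pp2:1 pp3:2 pp4:2 pp5:1
Op 9: write(P2, v2, 110). refcount(pp3)=2>1 -> COPY to pp6. 7 ppages; refcounts: pp0:2 pp1:1 pp2:1 pp3:1 pp4:2 pp5:1 pp6:1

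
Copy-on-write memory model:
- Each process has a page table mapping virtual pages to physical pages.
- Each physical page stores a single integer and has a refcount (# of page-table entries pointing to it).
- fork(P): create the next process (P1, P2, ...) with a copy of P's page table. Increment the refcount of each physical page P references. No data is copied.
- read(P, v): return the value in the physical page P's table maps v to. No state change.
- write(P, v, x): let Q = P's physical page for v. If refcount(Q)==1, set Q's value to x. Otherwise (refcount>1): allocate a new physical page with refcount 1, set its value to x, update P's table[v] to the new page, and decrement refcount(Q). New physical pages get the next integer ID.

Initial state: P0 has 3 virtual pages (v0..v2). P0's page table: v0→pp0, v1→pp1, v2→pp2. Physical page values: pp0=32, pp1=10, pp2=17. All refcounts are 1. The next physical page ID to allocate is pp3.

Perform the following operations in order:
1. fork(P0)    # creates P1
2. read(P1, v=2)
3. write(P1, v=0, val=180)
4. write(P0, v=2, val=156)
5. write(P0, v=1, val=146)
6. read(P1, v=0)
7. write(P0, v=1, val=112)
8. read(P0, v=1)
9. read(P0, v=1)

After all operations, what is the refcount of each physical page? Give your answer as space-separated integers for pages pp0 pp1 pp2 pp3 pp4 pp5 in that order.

Op 1: fork(P0) -> P1. 3 ppages; refcounts: pp0:2 pp1:2 pp2:2
Op 2: read(P1, v2) -> 17. No state change.
Op 3: write(P1, v0, 180). refcount(pp0)=2>1 -> COPY to pp3. 4 ppages; refcounts: pp0:1 pp1:2 pp2:2 pp3:1
Op 4: write(P0, v2, 156). refcount(pp2)=2>1 -> COPY to pp4. 5 ppages; refcounts: pp0:1 pp1:2 pp2:1 pp3:1 pp4:1
Op 5: write(P0, v1, 146). refcount(pp1)=2>1 -> COPY to pp5. 6 ppages; refcounts: pp0:1 pp1:1 pp2:1 pp3:1 pp4:1 pp5:1
Op 6: read(P1, v0) -> 180. No state change.
Op 7: write(P0, v1, 112). refcount(pp5)=1 -> write in place. 6 ppages; refcounts: pp0:1 pp1:1 pp2:1 pp3:1 pp4:1 pp5:1
Op 8: read(P0, v1) -> 112. No state change.
Op 9: read(P0, v1) -> 112. No state change.

Answer: 1 1 1 1 1 1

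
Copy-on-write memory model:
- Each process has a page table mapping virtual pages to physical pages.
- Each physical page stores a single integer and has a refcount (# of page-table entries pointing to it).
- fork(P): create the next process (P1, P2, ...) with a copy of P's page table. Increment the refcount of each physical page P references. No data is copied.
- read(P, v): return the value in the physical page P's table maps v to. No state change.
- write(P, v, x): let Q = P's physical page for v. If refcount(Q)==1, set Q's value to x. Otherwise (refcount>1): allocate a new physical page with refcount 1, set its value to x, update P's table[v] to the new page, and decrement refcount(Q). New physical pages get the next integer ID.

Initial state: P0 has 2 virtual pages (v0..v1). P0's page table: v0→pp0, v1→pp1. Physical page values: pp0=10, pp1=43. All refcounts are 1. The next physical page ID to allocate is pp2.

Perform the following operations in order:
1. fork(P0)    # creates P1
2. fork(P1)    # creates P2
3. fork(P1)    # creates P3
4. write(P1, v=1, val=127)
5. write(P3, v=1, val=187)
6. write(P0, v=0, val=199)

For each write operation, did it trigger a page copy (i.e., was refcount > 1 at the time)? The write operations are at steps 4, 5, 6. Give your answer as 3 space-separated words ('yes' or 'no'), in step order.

Op 1: fork(P0) -> P1. 2 ppages; refcounts: pp0:2 pp1:2
Op 2: fork(P1) -> P2. 2 ppages; refcounts: pp0:3 pp1:3
Op 3: fork(P1) -> P3. 2 ppages; refcounts: pp0:4 pp1:4
Op 4: write(P1, v1, 127). refcount(pp1)=4>1 -> COPY to pp2. 3 ppages; refcounts: pp0:4 pp1:3 pp2:1
Op 5: write(P3, v1, 187). refcount(pp1)=3>1 -> COPY to pp3. 4 ppages; refcounts: pp0:4 pp1:2 pp2:1 pp3:1
Op 6: write(P0, v0, 199). refcount(pp0)=4>1 -> COPY to pp4. 5 ppages; refcounts: pp0:3 pp1:2 pp2:1 pp3:1 pp4:1

yes yes yes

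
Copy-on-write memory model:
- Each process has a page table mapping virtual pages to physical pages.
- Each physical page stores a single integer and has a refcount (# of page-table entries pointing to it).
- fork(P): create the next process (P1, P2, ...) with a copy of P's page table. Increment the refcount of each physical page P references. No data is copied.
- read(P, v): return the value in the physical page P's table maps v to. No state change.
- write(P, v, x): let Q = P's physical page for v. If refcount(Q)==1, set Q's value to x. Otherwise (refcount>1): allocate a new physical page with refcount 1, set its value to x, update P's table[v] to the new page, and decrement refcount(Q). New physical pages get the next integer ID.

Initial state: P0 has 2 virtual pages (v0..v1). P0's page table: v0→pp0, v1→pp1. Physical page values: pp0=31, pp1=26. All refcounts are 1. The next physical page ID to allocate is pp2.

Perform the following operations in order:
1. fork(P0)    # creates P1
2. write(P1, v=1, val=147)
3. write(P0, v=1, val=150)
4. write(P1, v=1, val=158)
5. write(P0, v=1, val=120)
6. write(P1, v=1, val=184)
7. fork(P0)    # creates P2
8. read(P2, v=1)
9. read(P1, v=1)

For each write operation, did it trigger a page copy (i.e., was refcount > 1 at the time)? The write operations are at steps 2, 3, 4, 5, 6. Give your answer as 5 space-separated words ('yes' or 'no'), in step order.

Op 1: fork(P0) -> P1. 2 ppages; refcounts: pp0:2 pp1:2
Op 2: write(P1, v1, 147). refcount(pp1)=2>1 -> COPY to pp2. 3 ppages; refcounts: pp0:2 pp1:1 pp2:1
Op 3: write(P0, v1, 150). refcount(pp1)=1 -> write in place. 3 ppages; refcounts: pp0:2 pp1:1 pp2:1
Op 4: write(P1, v1, 158). refcount(pp2)=1 -> write in place. 3 ppages; refcounts: pp0:2 pp1:1 pp2:1
Op 5: write(P0, v1, 120). refcount(pp1)=1 -> write in place. 3 ppages; refcounts: pp0:2 pp1:1 pp2:1
Op 6: write(P1, v1, 184). refcount(pp2)=1 -> write in place. 3 ppages; refcounts: pp0:2 pp1:1 pp2:1
Op 7: fork(P0) -> P2. 3 ppages; refcounts: pp0:3 pp1:2 pp2:1
Op 8: read(P2, v1) -> 120. No state change.
Op 9: read(P1, v1) -> 184. No state change.

yes no no no no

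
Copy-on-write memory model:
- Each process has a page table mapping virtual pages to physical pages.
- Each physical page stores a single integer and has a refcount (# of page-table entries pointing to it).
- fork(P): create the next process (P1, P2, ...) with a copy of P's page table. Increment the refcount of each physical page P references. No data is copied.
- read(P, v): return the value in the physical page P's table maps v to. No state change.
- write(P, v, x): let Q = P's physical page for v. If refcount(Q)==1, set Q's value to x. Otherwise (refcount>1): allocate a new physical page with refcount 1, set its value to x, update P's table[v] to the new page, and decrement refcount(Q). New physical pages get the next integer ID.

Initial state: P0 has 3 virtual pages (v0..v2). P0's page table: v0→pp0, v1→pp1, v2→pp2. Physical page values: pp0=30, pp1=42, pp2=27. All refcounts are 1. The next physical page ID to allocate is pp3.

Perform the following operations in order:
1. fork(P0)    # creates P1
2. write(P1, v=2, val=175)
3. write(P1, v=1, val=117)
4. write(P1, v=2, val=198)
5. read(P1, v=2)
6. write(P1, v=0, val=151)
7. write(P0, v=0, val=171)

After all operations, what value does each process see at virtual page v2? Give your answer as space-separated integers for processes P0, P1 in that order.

Op 1: fork(P0) -> P1. 3 ppages; refcounts: pp0:2 pp1:2 pp2:2
Op 2: write(P1, v2, 175). refcount(pp2)=2>1 -> COPY to pp3. 4 ppages; refcounts: pp0:2 pp1:2 pp2:1 pp3:1
Op 3: write(P1, v1, 117). refcount(pp1)=2>1 -> COPY to pp4. 5 ppages; refcounts: pp0:2 pp1:1 pp2:1 pp3:1 pp4:1
Op 4: write(P1, v2, 198). refcount(pp3)=1 -> write in place. 5 ppages; refcounts: pp0:2 pp1:1 pp2:1 pp3:1 pp4:1
Op 5: read(P1, v2) -> 198. No state change.
Op 6: write(P1, v0, 151). refcount(pp0)=2>1 -> COPY to pp5. 6 ppages; refcounts: pp0:1 pp1:1 pp2:1 pp3:1 pp4:1 pp5:1
Op 7: write(P0, v0, 171). refcount(pp0)=1 -> write in place. 6 ppages; refcounts: pp0:1 pp1:1 pp2:1 pp3:1 pp4:1 pp5:1
P0: v2 -> pp2 = 27
P1: v2 -> pp3 = 198

Answer: 27 198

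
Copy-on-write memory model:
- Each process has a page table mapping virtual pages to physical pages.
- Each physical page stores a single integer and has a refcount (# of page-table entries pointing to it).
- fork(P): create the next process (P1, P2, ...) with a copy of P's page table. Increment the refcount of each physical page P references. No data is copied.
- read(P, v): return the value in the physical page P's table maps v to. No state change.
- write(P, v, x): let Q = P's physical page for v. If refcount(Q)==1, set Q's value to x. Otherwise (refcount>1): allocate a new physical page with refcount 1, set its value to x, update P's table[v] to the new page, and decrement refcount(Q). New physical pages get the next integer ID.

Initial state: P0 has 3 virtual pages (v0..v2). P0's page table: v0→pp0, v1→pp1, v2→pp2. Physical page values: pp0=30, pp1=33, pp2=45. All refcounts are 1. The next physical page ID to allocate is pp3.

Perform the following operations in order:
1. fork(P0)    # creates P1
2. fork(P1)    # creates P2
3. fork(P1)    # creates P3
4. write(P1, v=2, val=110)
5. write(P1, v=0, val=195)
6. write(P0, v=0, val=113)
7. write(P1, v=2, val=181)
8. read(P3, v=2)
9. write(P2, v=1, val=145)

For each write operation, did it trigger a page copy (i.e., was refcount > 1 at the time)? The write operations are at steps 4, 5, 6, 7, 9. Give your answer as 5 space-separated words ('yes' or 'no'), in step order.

Op 1: fork(P0) -> P1. 3 ppages; refcounts: pp0:2 pp1:2 pp2:2
Op 2: fork(P1) -> P2. 3 ppages; refcounts: pp0:3 pp1:3 pp2:3
Op 3: fork(P1) -> P3. 3 ppages; refcounts: pp0:4 pp1:4 pp2:4
Op 4: write(P1, v2, 110). refcount(pp2)=4>1 -> COPY to pp3. 4 ppages; refcounts: pp0:4 pp1:4 pp2:3 pp3:1
Op 5: write(P1, v0, 195). refcount(pp0)=4>1 -> COPY to pp4. 5 ppages; refcounts: pp0:3 pp1:4 pp2:3 pp3:1 pp4:1
Op 6: write(P0, v0, 113). refcount(pp0)=3>1 -> COPY to pp5. 6 ppages; refcounts: pp0:2 pp1:4 pp2:3 pp3:1 pp4:1 pp5:1
Op 7: write(P1, v2, 181). refcount(pp3)=1 -> write in place. 6 ppages; refcounts: pp0:2 pp1:4 pp2:3 pp3:1 pp4:1 pp5:1
Op 8: read(P3, v2) -> 45. No state change.
Op 9: write(P2, v1, 145). refcount(pp1)=4>1 -> COPY to pp6. 7 ppages; refcounts: pp0:2 pp1:3 pp2:3 pp3:1 pp4:1 pp5:1 pp6:1

yes yes yes no yes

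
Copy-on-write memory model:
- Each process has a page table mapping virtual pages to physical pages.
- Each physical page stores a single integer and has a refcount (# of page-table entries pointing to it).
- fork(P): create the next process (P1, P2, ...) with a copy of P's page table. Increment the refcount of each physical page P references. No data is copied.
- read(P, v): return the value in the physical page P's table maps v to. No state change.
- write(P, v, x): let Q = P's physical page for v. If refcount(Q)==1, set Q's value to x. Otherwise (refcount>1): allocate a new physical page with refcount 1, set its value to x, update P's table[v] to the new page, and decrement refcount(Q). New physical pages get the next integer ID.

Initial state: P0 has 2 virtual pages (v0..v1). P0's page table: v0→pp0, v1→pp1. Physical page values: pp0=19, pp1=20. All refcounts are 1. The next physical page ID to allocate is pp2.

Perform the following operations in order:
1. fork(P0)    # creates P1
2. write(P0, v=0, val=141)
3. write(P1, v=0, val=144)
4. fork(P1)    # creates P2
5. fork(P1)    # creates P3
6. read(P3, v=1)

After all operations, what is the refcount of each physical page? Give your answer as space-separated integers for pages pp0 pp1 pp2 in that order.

Op 1: fork(P0) -> P1. 2 ppages; refcounts: pp0:2 pp1:2
Op 2: write(P0, v0, 141). refcount(pp0)=2>1 -> COPY to pp2. 3 ppages; refcounts: pp0:1 pp1:2 pp2:1
Op 3: write(P1, v0, 144). refcount(pp0)=1 -> write in place. 3 ppages; refcounts: pp0:1 pp1:2 pp2:1
Op 4: fork(P1) -> P2. 3 ppages; refcounts: pp0:2 pp1:3 pp2:1
Op 5: fork(P1) -> P3. 3 ppages; refcounts: pp0:3 pp1:4 pp2:1
Op 6: read(P3, v1) -> 20. No state change.

Answer: 3 4 1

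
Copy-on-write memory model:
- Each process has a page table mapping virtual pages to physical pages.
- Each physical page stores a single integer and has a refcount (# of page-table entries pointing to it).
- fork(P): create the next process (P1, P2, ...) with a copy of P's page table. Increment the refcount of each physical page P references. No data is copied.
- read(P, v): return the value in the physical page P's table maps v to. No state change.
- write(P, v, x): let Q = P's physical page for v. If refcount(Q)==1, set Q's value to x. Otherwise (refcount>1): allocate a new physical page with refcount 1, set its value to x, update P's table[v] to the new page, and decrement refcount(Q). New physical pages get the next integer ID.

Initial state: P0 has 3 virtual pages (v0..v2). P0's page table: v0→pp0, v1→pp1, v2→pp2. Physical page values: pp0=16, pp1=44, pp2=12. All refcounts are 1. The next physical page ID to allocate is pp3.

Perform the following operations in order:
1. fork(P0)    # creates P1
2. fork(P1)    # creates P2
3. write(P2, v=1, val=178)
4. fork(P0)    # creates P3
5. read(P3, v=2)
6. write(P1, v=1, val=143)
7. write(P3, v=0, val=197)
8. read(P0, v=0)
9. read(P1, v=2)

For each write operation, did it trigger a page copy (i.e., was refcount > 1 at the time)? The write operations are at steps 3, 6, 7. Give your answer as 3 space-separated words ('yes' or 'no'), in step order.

Op 1: fork(P0) -> P1. 3 ppages; refcounts: pp0:2 pp1:2 pp2:2
Op 2: fork(P1) -> P2. 3 ppages; refcounts: pp0:3 pp1:3 pp2:3
Op 3: write(P2, v1, 178). refcount(pp1)=3>1 -> COPY to pp3. 4 ppages; refcounts: pp0:3 pp1:2 pp2:3 pp3:1
Op 4: fork(P0) -> P3. 4 ppages; refcounts: pp0:4 pp1:3 pp2:4 pp3:1
Op 5: read(P3, v2) -> 12. No state change.
Op 6: write(P1, v1, 143). refcount(pp1)=3>1 -> COPY to pp4. 5 ppages; refcounts: pp0:4 pp1:2 pp2:4 pp3:1 pp4:1
Op 7: write(P3, v0, 197). refcount(pp0)=4>1 -> COPY to pp5. 6 ppages; refcounts: pp0:3 pp1:2 pp2:4 pp3:1 pp4:1 pp5:1
Op 8: read(P0, v0) -> 16. No state change.
Op 9: read(P1, v2) -> 12. No state change.

yes yes yes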